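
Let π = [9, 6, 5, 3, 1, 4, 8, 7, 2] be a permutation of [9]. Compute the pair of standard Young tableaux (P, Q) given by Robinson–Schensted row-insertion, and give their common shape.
P = [1, 2, 7] / [3, 4] / [5, 8] / [6] / [9];  Q = [1, 6, 7] / [2, 8] / [3, 9] / [4] / [5];  common shape = (3, 2, 2, 1, 1)

Row-insert the values π_1, π_2, … into P one at a time, bumping the leftmost entry strictly greater than the inserted value down to the next row. The recording tableau Q records, in position (i, j), the step at which that cell was added to P.
  Insert 9 (step 1): P = [9];  Q = [1]
  Insert 6 (step 2): P = [6] / [9];  Q = [1] / [2]
  Insert 5 (step 3): P = [5] / [6] / [9];  Q = [1] / [2] / [3]
  Insert 3 (step 4): P = [3] / [5] / [6] / [9];  Q = [1] / [2] / [3] / [4]
  Insert 1 (step 5): P = [1] / [3] / [5] / [6] / [9];  Q = [1] / [2] / [3] / [4] / [5]
  Insert 4 (step 6): P = [1, 4] / [3] / [5] / [6] / [9];  Q = [1, 6] / [2] / [3] / [4] / [5]
  Insert 8 (step 7): P = [1, 4, 8] / [3] / [5] / [6] / [9];  Q = [1, 6, 7] / [2] / [3] / [4] / [5]
  Insert 7 (step 8): P = [1, 4, 7] / [3, 8] / [5] / [6] / [9];  Q = [1, 6, 7] / [2, 8] / [3] / [4] / [5]
  Insert 2 (step 9): P = [1, 2, 7] / [3, 4] / [5, 8] / [6] / [9];  Q = [1, 6, 7] / [2, 8] / [3, 9] / [4] / [5]
Final shape: (3, 2, 2, 1, 1).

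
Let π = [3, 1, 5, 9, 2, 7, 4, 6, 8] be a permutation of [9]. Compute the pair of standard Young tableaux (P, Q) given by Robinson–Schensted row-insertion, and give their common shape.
P = [1, 2, 4, 6, 8] / [3, 5, 7] / [9];  Q = [1, 3, 4, 8, 9] / [2, 5, 6] / [7];  common shape = (5, 3, 1)

Row-insert the values π_1, π_2, … into P one at a time, bumping the leftmost entry strictly greater than the inserted value down to the next row. The recording tableau Q records, in position (i, j), the step at which that cell was added to P.
  Insert 3 (step 1): P = [3];  Q = [1]
  Insert 1 (step 2): P = [1] / [3];  Q = [1] / [2]
  Insert 5 (step 3): P = [1, 5] / [3];  Q = [1, 3] / [2]
  Insert 9 (step 4): P = [1, 5, 9] / [3];  Q = [1, 3, 4] / [2]
  Insert 2 (step 5): P = [1, 2, 9] / [3, 5];  Q = [1, 3, 4] / [2, 5]
  Insert 7 (step 6): P = [1, 2, 7] / [3, 5, 9];  Q = [1, 3, 4] / [2, 5, 6]
  Insert 4 (step 7): P = [1, 2, 4] / [3, 5, 7] / [9];  Q = [1, 3, 4] / [2, 5, 6] / [7]
  Insert 6 (step 8): P = [1, 2, 4, 6] / [3, 5, 7] / [9];  Q = [1, 3, 4, 8] / [2, 5, 6] / [7]
  Insert 8 (step 9): P = [1, 2, 4, 6, 8] / [3, 5, 7] / [9];  Q = [1, 3, 4, 8, 9] / [2, 5, 6] / [7]
Final shape: (5, 3, 1).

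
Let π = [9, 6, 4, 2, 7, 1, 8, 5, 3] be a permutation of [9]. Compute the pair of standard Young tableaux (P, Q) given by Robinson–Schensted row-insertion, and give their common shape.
P = [1, 3, 8] / [2, 5] / [4, 7] / [6] / [9];  Q = [1, 5, 7] / [2, 8] / [3, 9] / [4] / [6];  common shape = (3, 2, 2, 1, 1)

Row-insert the values π_1, π_2, … into P one at a time, bumping the leftmost entry strictly greater than the inserted value down to the next row. The recording tableau Q records, in position (i, j), the step at which that cell was added to P.
  Insert 9 (step 1): P = [9];  Q = [1]
  Insert 6 (step 2): P = [6] / [9];  Q = [1] / [2]
  Insert 4 (step 3): P = [4] / [6] / [9];  Q = [1] / [2] / [3]
  Insert 2 (step 4): P = [2] / [4] / [6] / [9];  Q = [1] / [2] / [3] / [4]
  Insert 7 (step 5): P = [2, 7] / [4] / [6] / [9];  Q = [1, 5] / [2] / [3] / [4]
  Insert 1 (step 6): P = [1, 7] / [2] / [4] / [6] / [9];  Q = [1, 5] / [2] / [3] / [4] / [6]
  Insert 8 (step 7): P = [1, 7, 8] / [2] / [4] / [6] / [9];  Q = [1, 5, 7] / [2] / [3] / [4] / [6]
  Insert 5 (step 8): P = [1, 5, 8] / [2, 7] / [4] / [6] / [9];  Q = [1, 5, 7] / [2, 8] / [3] / [4] / [6]
  Insert 3 (step 9): P = [1, 3, 8] / [2, 5] / [4, 7] / [6] / [9];  Q = [1, 5, 7] / [2, 8] / [3, 9] / [4] / [6]
Final shape: (3, 2, 2, 1, 1).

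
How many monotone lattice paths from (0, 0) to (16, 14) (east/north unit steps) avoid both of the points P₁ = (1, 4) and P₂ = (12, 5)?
Number of paths = 124697355

Inclusion–exclusion. Total paths: C(30, 16) = 145422675. Through P₁: C(5, 1)·C(25, 15) = 16343800. Through P₂: C(17, 12)·C(13, 4) = 4424420. Since P₁ is strictly southwest of P₂, a monotone path through both must visit P₁ then P₂; paths through both = C(5, 1)·C(12, 11)·C(13, 4) = 42900. Avoid both = 145422675 − 16343800 − 4424420 + 42900 = 124697355.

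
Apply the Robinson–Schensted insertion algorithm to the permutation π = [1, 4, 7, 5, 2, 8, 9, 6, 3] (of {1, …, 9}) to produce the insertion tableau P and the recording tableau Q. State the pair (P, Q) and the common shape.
P = [1, 2, 3, 6, 9] / [4, 5] / [7, 8];  Q = [1, 2, 3, 6, 7] / [4, 8] / [5, 9];  common shape = (5, 2, 2)

Row-insert the values π_1, π_2, … into P one at a time, bumping the leftmost entry strictly greater than the inserted value down to the next row. The recording tableau Q records, in position (i, j), the step at which that cell was added to P.
  Insert 1 (step 1): P = [1];  Q = [1]
  Insert 4 (step 2): P = [1, 4];  Q = [1, 2]
  Insert 7 (step 3): P = [1, 4, 7];  Q = [1, 2, 3]
  Insert 5 (step 4): P = [1, 4, 5] / [7];  Q = [1, 2, 3] / [4]
  Insert 2 (step 5): P = [1, 2, 5] / [4] / [7];  Q = [1, 2, 3] / [4] / [5]
  Insert 8 (step 6): P = [1, 2, 5, 8] / [4] / [7];  Q = [1, 2, 3, 6] / [4] / [5]
  Insert 9 (step 7): P = [1, 2, 5, 8, 9] / [4] / [7];  Q = [1, 2, 3, 6, 7] / [4] / [5]
  Insert 6 (step 8): P = [1, 2, 5, 6, 9] / [4, 8] / [7];  Q = [1, 2, 3, 6, 7] / [4, 8] / [5]
  Insert 3 (step 9): P = [1, 2, 3, 6, 9] / [4, 5] / [7, 8];  Q = [1, 2, 3, 6, 7] / [4, 8] / [5, 9]
Final shape: (5, 2, 2).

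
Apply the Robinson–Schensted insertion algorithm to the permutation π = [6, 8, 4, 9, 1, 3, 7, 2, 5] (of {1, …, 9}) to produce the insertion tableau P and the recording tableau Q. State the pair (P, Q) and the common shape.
P = [1, 2, 5] / [3, 7, 9] / [4, 8] / [6];  Q = [1, 2, 4] / [3, 6, 7] / [5, 9] / [8];  common shape = (3, 3, 2, 1)

Row-insert the values π_1, π_2, … into P one at a time, bumping the leftmost entry strictly greater than the inserted value down to the next row. The recording tableau Q records, in position (i, j), the step at which that cell was added to P.
  Insert 6 (step 1): P = [6];  Q = [1]
  Insert 8 (step 2): P = [6, 8];  Q = [1, 2]
  Insert 4 (step 3): P = [4, 8] / [6];  Q = [1, 2] / [3]
  Insert 9 (step 4): P = [4, 8, 9] / [6];  Q = [1, 2, 4] / [3]
  Insert 1 (step 5): P = [1, 8, 9] / [4] / [6];  Q = [1, 2, 4] / [3] / [5]
  Insert 3 (step 6): P = [1, 3, 9] / [4, 8] / [6];  Q = [1, 2, 4] / [3, 6] / [5]
  Insert 7 (step 7): P = [1, 3, 7] / [4, 8, 9] / [6];  Q = [1, 2, 4] / [3, 6, 7] / [5]
  Insert 2 (step 8): P = [1, 2, 7] / [3, 8, 9] / [4] / [6];  Q = [1, 2, 4] / [3, 6, 7] / [5] / [8]
  Insert 5 (step 9): P = [1, 2, 5] / [3, 7, 9] / [4, 8] / [6];  Q = [1, 2, 4] / [3, 6, 7] / [5, 9] / [8]
Final shape: (3, 3, 2, 1).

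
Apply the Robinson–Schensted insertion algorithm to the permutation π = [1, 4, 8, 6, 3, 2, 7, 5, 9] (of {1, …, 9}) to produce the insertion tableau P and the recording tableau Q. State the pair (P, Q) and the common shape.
P = [1, 2, 5, 7, 9] / [3, 6] / [4] / [8];  Q = [1, 2, 3, 7, 9] / [4, 8] / [5] / [6];  common shape = (5, 2, 1, 1)

Row-insert the values π_1, π_2, … into P one at a time, bumping the leftmost entry strictly greater than the inserted value down to the next row. The recording tableau Q records, in position (i, j), the step at which that cell was added to P.
  Insert 1 (step 1): P = [1];  Q = [1]
  Insert 4 (step 2): P = [1, 4];  Q = [1, 2]
  Insert 8 (step 3): P = [1, 4, 8];  Q = [1, 2, 3]
  Insert 6 (step 4): P = [1, 4, 6] / [8];  Q = [1, 2, 3] / [4]
  Insert 3 (step 5): P = [1, 3, 6] / [4] / [8];  Q = [1, 2, 3] / [4] / [5]
  Insert 2 (step 6): P = [1, 2, 6] / [3] / [4] / [8];  Q = [1, 2, 3] / [4] / [5] / [6]
  Insert 7 (step 7): P = [1, 2, 6, 7] / [3] / [4] / [8];  Q = [1, 2, 3, 7] / [4] / [5] / [6]
  Insert 5 (step 8): P = [1, 2, 5, 7] / [3, 6] / [4] / [8];  Q = [1, 2, 3, 7] / [4, 8] / [5] / [6]
  Insert 9 (step 9): P = [1, 2, 5, 7, 9] / [3, 6] / [4] / [8];  Q = [1, 2, 3, 7, 9] / [4, 8] / [5] / [6]
Final shape: (5, 2, 1, 1).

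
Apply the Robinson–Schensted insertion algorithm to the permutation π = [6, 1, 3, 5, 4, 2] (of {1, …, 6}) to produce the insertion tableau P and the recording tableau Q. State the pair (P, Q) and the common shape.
P = [1, 2, 4] / [3] / [5] / [6];  Q = [1, 3, 4] / [2] / [5] / [6];  common shape = (3, 1, 1, 1)

Row-insert the values π_1, π_2, … into P one at a time, bumping the leftmost entry strictly greater than the inserted value down to the next row. The recording tableau Q records, in position (i, j), the step at which that cell was added to P.
  Insert 6 (step 1): P = [6];  Q = [1]
  Insert 1 (step 2): P = [1] / [6];  Q = [1] / [2]
  Insert 3 (step 3): P = [1, 3] / [6];  Q = [1, 3] / [2]
  Insert 5 (step 4): P = [1, 3, 5] / [6];  Q = [1, 3, 4] / [2]
  Insert 4 (step 5): P = [1, 3, 4] / [5] / [6];  Q = [1, 3, 4] / [2] / [5]
  Insert 2 (step 6): P = [1, 2, 4] / [3] / [5] / [6];  Q = [1, 3, 4] / [2] / [5] / [6]
Final shape: (3, 1, 1, 1).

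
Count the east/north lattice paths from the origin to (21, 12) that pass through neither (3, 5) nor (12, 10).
Number of paths = 298498750

Inclusion–exclusion. Total paths: C(33, 21) = 354817320. Through P₁: C(8, 3)·C(25, 18) = 26919200. Through P₂: C(22, 12)·C(11, 9) = 35565530. Since P₁ is strictly southwest of P₂, a monotone path through both must visit P₁ then P₂; paths through both = C(8, 3)·C(14, 9)·C(11, 9) = 6166160. Avoid both = 354817320 − 26919200 − 35565530 + 6166160 = 298498750.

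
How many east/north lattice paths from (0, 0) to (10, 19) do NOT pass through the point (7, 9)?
Number of paths = 16758170

Total paths from (0, 0) to (10, 19): C(29, 10) = 20030010. Paths through (7, 9): (paths (0, 0) → (7, 9)) × (paths (7, 9) → (10, 19)) = C(16, 7) · C(13, 3) = 11440 · 286 = 3271840. Avoidance count = 20030010 − 3271840 = 16758170.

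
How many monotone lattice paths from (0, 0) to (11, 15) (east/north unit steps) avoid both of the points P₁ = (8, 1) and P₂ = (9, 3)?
Number of paths = 7702477

Inclusion–exclusion. Total paths: C(26, 11) = 7726160. Through P₁: C(9, 8)·C(17, 3) = 6120. Through P₂: C(12, 9)·C(14, 2) = 20020. Since P₁ is strictly southwest of P₂, a monotone path through both must visit P₁ then P₂; paths through both = C(9, 8)·C(3, 1)·C(14, 2) = 2457. Avoid both = 7726160 − 6120 − 20020 + 2457 = 7702477.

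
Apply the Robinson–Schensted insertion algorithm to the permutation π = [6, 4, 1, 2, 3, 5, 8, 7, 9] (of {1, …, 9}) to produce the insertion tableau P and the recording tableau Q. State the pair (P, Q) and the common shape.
P = [1, 2, 3, 5, 7, 9] / [4, 8] / [6];  Q = [1, 4, 5, 6, 7, 9] / [2, 8] / [3];  common shape = (6, 2, 1)

Row-insert the values π_1, π_2, … into P one at a time, bumping the leftmost entry strictly greater than the inserted value down to the next row. The recording tableau Q records, in position (i, j), the step at which that cell was added to P.
  Insert 6 (step 1): P = [6];  Q = [1]
  Insert 4 (step 2): P = [4] / [6];  Q = [1] / [2]
  Insert 1 (step 3): P = [1] / [4] / [6];  Q = [1] / [2] / [3]
  Insert 2 (step 4): P = [1, 2] / [4] / [6];  Q = [1, 4] / [2] / [3]
  Insert 3 (step 5): P = [1, 2, 3] / [4] / [6];  Q = [1, 4, 5] / [2] / [3]
  Insert 5 (step 6): P = [1, 2, 3, 5] / [4] / [6];  Q = [1, 4, 5, 6] / [2] / [3]
  Insert 8 (step 7): P = [1, 2, 3, 5, 8] / [4] / [6];  Q = [1, 4, 5, 6, 7] / [2] / [3]
  Insert 7 (step 8): P = [1, 2, 3, 5, 7] / [4, 8] / [6];  Q = [1, 4, 5, 6, 7] / [2, 8] / [3]
  Insert 9 (step 9): P = [1, 2, 3, 5, 7, 9] / [4, 8] / [6];  Q = [1, 4, 5, 6, 7, 9] / [2, 8] / [3]
Final shape: (6, 2, 1).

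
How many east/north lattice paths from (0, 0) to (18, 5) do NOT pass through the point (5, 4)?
Number of paths = 31885

Total paths from (0, 0) to (18, 5): C(23, 18) = 33649. Paths through (5, 4): (paths (0, 0) → (5, 4)) × (paths (5, 4) → (18, 5)) = C(9, 5) · C(14, 13) = 126 · 14 = 1764. Avoidance count = 33649 − 1764 = 31885.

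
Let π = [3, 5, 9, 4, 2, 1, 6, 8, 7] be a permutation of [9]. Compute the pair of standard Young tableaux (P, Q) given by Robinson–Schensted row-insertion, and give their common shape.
P = [1, 4, 6, 7] / [2, 8] / [3, 9] / [5];  Q = [1, 2, 3, 8] / [4, 7] / [5, 9] / [6];  common shape = (4, 2, 2, 1)

Row-insert the values π_1, π_2, … into P one at a time, bumping the leftmost entry strictly greater than the inserted value down to the next row. The recording tableau Q records, in position (i, j), the step at which that cell was added to P.
  Insert 3 (step 1): P = [3];  Q = [1]
  Insert 5 (step 2): P = [3, 5];  Q = [1, 2]
  Insert 9 (step 3): P = [3, 5, 9];  Q = [1, 2, 3]
  Insert 4 (step 4): P = [3, 4, 9] / [5];  Q = [1, 2, 3] / [4]
  Insert 2 (step 5): P = [2, 4, 9] / [3] / [5];  Q = [1, 2, 3] / [4] / [5]
  Insert 1 (step 6): P = [1, 4, 9] / [2] / [3] / [5];  Q = [1, 2, 3] / [4] / [5] / [6]
  Insert 6 (step 7): P = [1, 4, 6] / [2, 9] / [3] / [5];  Q = [1, 2, 3] / [4, 7] / [5] / [6]
  Insert 8 (step 8): P = [1, 4, 6, 8] / [2, 9] / [3] / [5];  Q = [1, 2, 3, 8] / [4, 7] / [5] / [6]
  Insert 7 (step 9): P = [1, 4, 6, 7] / [2, 8] / [3, 9] / [5];  Q = [1, 2, 3, 8] / [4, 7] / [5, 9] / [6]
Final shape: (4, 2, 2, 1).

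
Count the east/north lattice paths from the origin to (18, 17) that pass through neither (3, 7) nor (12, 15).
Number of paths = 3740249970

Inclusion–exclusion. Total paths: C(35, 18) = 4537567650. Through P₁: C(10, 3)·C(25, 15) = 392251200. Through P₂: C(27, 12)·C(8, 6) = 486748080. Since P₁ is strictly southwest of P₂, a monotone path through both must visit P₁ then P₂; paths through both = C(10, 3)·C(17, 9)·C(8, 6) = 81681600. Avoid both = 4537567650 − 392251200 − 486748080 + 81681600 = 3740249970.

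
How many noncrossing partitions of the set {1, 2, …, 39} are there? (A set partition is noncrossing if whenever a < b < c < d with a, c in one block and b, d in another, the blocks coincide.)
C_39 = 680425371729975800390

These noncrossing partitions are counted by the Catalan number C_n = (1/(n + 1)) · C(2n, n). For n = 39: C_39 = (1/40) · C(78, 39) = 27217014869199032015600/40 = 680425371729975800390.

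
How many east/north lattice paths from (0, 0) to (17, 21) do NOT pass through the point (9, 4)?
Number of paths = 28007817255

Total paths from (0, 0) to (17, 21): C(38, 17) = 28781143380. Paths through (9, 4): (paths (0, 0) → (9, 4)) × (paths (9, 4) → (17, 21)) = C(13, 9) · C(25, 8) = 715 · 1081575 = 773326125. Avoidance count = 28781143380 − 773326125 = 28007817255.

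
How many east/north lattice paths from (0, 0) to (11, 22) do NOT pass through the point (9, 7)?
Number of paths = 191980880

Total paths from (0, 0) to (11, 22): C(33, 11) = 193536720. Paths through (9, 7): (paths (0, 0) → (9, 7)) × (paths (9, 7) → (11, 22)) = C(16, 9) · C(17, 2) = 11440 · 136 = 1555840. Avoidance count = 193536720 − 1555840 = 191980880.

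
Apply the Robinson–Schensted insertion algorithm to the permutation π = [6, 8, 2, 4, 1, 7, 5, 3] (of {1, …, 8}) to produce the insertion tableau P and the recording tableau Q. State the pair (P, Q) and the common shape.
P = [1, 3, 5] / [2, 4] / [6, 7] / [8];  Q = [1, 2, 6] / [3, 4] / [5, 7] / [8];  common shape = (3, 2, 2, 1)

Row-insert the values π_1, π_2, … into P one at a time, bumping the leftmost entry strictly greater than the inserted value down to the next row. The recording tableau Q records, in position (i, j), the step at which that cell was added to P.
  Insert 6 (step 1): P = [6];  Q = [1]
  Insert 8 (step 2): P = [6, 8];  Q = [1, 2]
  Insert 2 (step 3): P = [2, 8] / [6];  Q = [1, 2] / [3]
  Insert 4 (step 4): P = [2, 4] / [6, 8];  Q = [1, 2] / [3, 4]
  Insert 1 (step 5): P = [1, 4] / [2, 8] / [6];  Q = [1, 2] / [3, 4] / [5]
  Insert 7 (step 6): P = [1, 4, 7] / [2, 8] / [6];  Q = [1, 2, 6] / [3, 4] / [5]
  Insert 5 (step 7): P = [1, 4, 5] / [2, 7] / [6, 8];  Q = [1, 2, 6] / [3, 4] / [5, 7]
  Insert 3 (step 8): P = [1, 3, 5] / [2, 4] / [6, 7] / [8];  Q = [1, 2, 6] / [3, 4] / [5, 7] / [8]
Final shape: (3, 2, 2, 1).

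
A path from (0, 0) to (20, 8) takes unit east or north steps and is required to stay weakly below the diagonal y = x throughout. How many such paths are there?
Number of paths = 1924065

By the reflection principle (André's argument), the number of monotone paths to (20, 8) with n ≤ m that never go above y = x is C(28, 20) − C(28, 21) = 3108105 − 1184040 = 1924065.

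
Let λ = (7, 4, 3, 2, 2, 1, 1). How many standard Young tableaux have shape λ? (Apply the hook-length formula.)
# SYT of shape (7, 4, 3, 2, 2, 1, 1) = 245583360

Hook-length formula: f^λ = n! / Π hook(c), product over all cells c of the Young diagram. For λ = (7, 4, 3, 2, 2, 1, 1), n = 20 boxes. Hook lengths by row (left-to-right, top-to-bottom): [13, 10, 7, 5, 3, 2, 1]; [9, 6, 3, 1]; [7, 4, 1]; [5, 2]; [4, 1]; [2]; [1]. Product of hooks = 9906624000. So f^λ = 20! / 9906624000 = 2432902008176640000 / 9906624000 = 245583360.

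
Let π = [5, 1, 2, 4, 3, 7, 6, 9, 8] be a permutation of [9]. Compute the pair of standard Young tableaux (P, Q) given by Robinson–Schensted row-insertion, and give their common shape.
P = [1, 2, 3, 6, 8] / [4, 7, 9] / [5];  Q = [1, 3, 4, 6, 8] / [2, 7, 9] / [5];  common shape = (5, 3, 1)

Row-insert the values π_1, π_2, … into P one at a time, bumping the leftmost entry strictly greater than the inserted value down to the next row. The recording tableau Q records, in position (i, j), the step at which that cell was added to P.
  Insert 5 (step 1): P = [5];  Q = [1]
  Insert 1 (step 2): P = [1] / [5];  Q = [1] / [2]
  Insert 2 (step 3): P = [1, 2] / [5];  Q = [1, 3] / [2]
  Insert 4 (step 4): P = [1, 2, 4] / [5];  Q = [1, 3, 4] / [2]
  Insert 3 (step 5): P = [1, 2, 3] / [4] / [5];  Q = [1, 3, 4] / [2] / [5]
  Insert 7 (step 6): P = [1, 2, 3, 7] / [4] / [5];  Q = [1, 3, 4, 6] / [2] / [5]
  Insert 6 (step 7): P = [1, 2, 3, 6] / [4, 7] / [5];  Q = [1, 3, 4, 6] / [2, 7] / [5]
  Insert 9 (step 8): P = [1, 2, 3, 6, 9] / [4, 7] / [5];  Q = [1, 3, 4, 6, 8] / [2, 7] / [5]
  Insert 8 (step 9): P = [1, 2, 3, 6, 8] / [4, 7, 9] / [5];  Q = [1, 3, 4, 6, 8] / [2, 7, 9] / [5]
Final shape: (5, 3, 1).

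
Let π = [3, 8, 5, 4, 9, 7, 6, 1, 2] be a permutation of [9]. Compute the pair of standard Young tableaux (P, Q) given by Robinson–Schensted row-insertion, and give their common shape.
P = [1, 2, 6] / [3, 4] / [5, 7] / [8, 9];  Q = [1, 2, 5] / [3, 6] / [4, 7] / [8, 9];  common shape = (3, 2, 2, 2)

Row-insert the values π_1, π_2, … into P one at a time, bumping the leftmost entry strictly greater than the inserted value down to the next row. The recording tableau Q records, in position (i, j), the step at which that cell was added to P.
  Insert 3 (step 1): P = [3];  Q = [1]
  Insert 8 (step 2): P = [3, 8];  Q = [1, 2]
  Insert 5 (step 3): P = [3, 5] / [8];  Q = [1, 2] / [3]
  Insert 4 (step 4): P = [3, 4] / [5] / [8];  Q = [1, 2] / [3] / [4]
  Insert 9 (step 5): P = [3, 4, 9] / [5] / [8];  Q = [1, 2, 5] / [3] / [4]
  Insert 7 (step 6): P = [3, 4, 7] / [5, 9] / [8];  Q = [1, 2, 5] / [3, 6] / [4]
  Insert 6 (step 7): P = [3, 4, 6] / [5, 7] / [8, 9];  Q = [1, 2, 5] / [3, 6] / [4, 7]
  Insert 1 (step 8): P = [1, 4, 6] / [3, 7] / [5, 9] / [8];  Q = [1, 2, 5] / [3, 6] / [4, 7] / [8]
  Insert 2 (step 9): P = [1, 2, 6] / [3, 4] / [5, 7] / [8, 9];  Q = [1, 2, 5] / [3, 6] / [4, 7] / [8, 9]
Final shape: (3, 2, 2, 2).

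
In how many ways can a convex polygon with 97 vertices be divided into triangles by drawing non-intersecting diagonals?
C_95 = 944973797977428207852605870454939596837230758234904050

These polygon triangulations are counted by the Catalan number C_n = (1/(n + 1)) · C(2n, n). For n = 95: C_95 = (1/96) · C(190, 95) = 90717484605833107953850163563674201296374152790550788800/96 = 944973797977428207852605870454939596837230758234904050.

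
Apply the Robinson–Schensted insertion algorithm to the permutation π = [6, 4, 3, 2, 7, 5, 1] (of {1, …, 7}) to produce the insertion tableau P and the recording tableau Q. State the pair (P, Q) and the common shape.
P = [1, 5] / [2, 7] / [3] / [4] / [6];  Q = [1, 5] / [2, 6] / [3] / [4] / [7];  common shape = (2, 2, 1, 1, 1)

Row-insert the values π_1, π_2, … into P one at a time, bumping the leftmost entry strictly greater than the inserted value down to the next row. The recording tableau Q records, in position (i, j), the step at which that cell was added to P.
  Insert 6 (step 1): P = [6];  Q = [1]
  Insert 4 (step 2): P = [4] / [6];  Q = [1] / [2]
  Insert 3 (step 3): P = [3] / [4] / [6];  Q = [1] / [2] / [3]
  Insert 2 (step 4): P = [2] / [3] / [4] / [6];  Q = [1] / [2] / [3] / [4]
  Insert 7 (step 5): P = [2, 7] / [3] / [4] / [6];  Q = [1, 5] / [2] / [3] / [4]
  Insert 5 (step 6): P = [2, 5] / [3, 7] / [4] / [6];  Q = [1, 5] / [2, 6] / [3] / [4]
  Insert 1 (step 7): P = [1, 5] / [2, 7] / [3] / [4] / [6];  Q = [1, 5] / [2, 6] / [3] / [4] / [7]
Final shape: (2, 2, 1, 1, 1).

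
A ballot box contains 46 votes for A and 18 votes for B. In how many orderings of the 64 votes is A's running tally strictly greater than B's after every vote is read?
Strict-lead orderings = 1575738846070410

Total orderings of the 64 votes with 46 for A: C(64, 46) = 3601688791018080. By the Bertrand ballot formula (Cycle Lemma / reflection principle), the number of orderings in which A is strictly ahead of B throughout is (p − q)/(p + q) · C(p + q, p) = (46 − 18)/(46 + 18) · 3601688791018080 = 1575738846070410.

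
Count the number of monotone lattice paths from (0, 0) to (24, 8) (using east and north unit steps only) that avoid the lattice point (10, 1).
Number of paths = 9239220

Total paths from (0, 0) to (24, 8): C(32, 24) = 10518300. Paths through (10, 1): (paths (0, 0) → (10, 1)) × (paths (10, 1) → (24, 8)) = C(11, 10) · C(21, 14) = 11 · 116280 = 1279080. Avoidance count = 10518300 − 1279080 = 9239220.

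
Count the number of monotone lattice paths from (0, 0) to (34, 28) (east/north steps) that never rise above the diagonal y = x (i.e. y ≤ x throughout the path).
Number of paths = 69923143311577493

By the reflection principle (André's argument), the number of monotone paths to (34, 28) with n ≤ m that never go above y = x is C(62, 34) − C(62, 35) = 349615716557887465 − 279692573246309972 = 69923143311577493.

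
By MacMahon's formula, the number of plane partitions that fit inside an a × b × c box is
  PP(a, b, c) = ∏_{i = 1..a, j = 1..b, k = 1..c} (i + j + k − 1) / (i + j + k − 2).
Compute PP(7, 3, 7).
PP(7, 3, 7) = 877262100

Evaluate the triple product over i = 1..7, j = 1..3, k = 1..7. The factors are (2/1) · (3/2) · (4/3) · (5/4) · (6/5) · (7/6) · (8/7) · (3/2) · … (147 factors total). The numerators and denominators telescope so the product is an integer; carrying out the multiplication exactly gives PP(7, 3, 7) = 877262100.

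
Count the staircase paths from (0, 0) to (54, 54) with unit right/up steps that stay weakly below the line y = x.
C_54 = 451959718027953471447609509424

These NE paths below the diagonal are counted by the Catalan number C_n = (1/(n + 1)) · C(2n, n). For n = 54: C_54 = (1/55) · C(108, 54) = 24857784491537440929618523018320/55 = 451959718027953471447609509424.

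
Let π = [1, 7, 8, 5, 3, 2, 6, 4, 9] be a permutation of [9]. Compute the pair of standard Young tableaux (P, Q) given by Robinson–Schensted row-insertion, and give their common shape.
P = [1, 2, 4, 9] / [3, 6] / [5, 8] / [7];  Q = [1, 2, 3, 9] / [4, 7] / [5, 8] / [6];  common shape = (4, 2, 2, 1)

Row-insert the values π_1, π_2, … into P one at a time, bumping the leftmost entry strictly greater than the inserted value down to the next row. The recording tableau Q records, in position (i, j), the step at which that cell was added to P.
  Insert 1 (step 1): P = [1];  Q = [1]
  Insert 7 (step 2): P = [1, 7];  Q = [1, 2]
  Insert 8 (step 3): P = [1, 7, 8];  Q = [1, 2, 3]
  Insert 5 (step 4): P = [1, 5, 8] / [7];  Q = [1, 2, 3] / [4]
  Insert 3 (step 5): P = [1, 3, 8] / [5] / [7];  Q = [1, 2, 3] / [4] / [5]
  Insert 2 (step 6): P = [1, 2, 8] / [3] / [5] / [7];  Q = [1, 2, 3] / [4] / [5] / [6]
  Insert 6 (step 7): P = [1, 2, 6] / [3, 8] / [5] / [7];  Q = [1, 2, 3] / [4, 7] / [5] / [6]
  Insert 4 (step 8): P = [1, 2, 4] / [3, 6] / [5, 8] / [7];  Q = [1, 2, 3] / [4, 7] / [5, 8] / [6]
  Insert 9 (step 9): P = [1, 2, 4, 9] / [3, 6] / [5, 8] / [7];  Q = [1, 2, 3, 9] / [4, 7] / [5, 8] / [6]
Final shape: (4, 2, 2, 1).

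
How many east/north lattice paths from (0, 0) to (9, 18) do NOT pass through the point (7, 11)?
Number of paths = 3541161

Total paths from (0, 0) to (9, 18): C(27, 9) = 4686825. Paths through (7, 11): (paths (0, 0) → (7, 11)) × (paths (7, 11) → (9, 18)) = C(18, 7) · C(9, 2) = 31824 · 36 = 1145664. Avoidance count = 4686825 − 1145664 = 3541161.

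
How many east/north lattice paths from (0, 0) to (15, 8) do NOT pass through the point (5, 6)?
Number of paths = 459822

Total paths from (0, 0) to (15, 8): C(23, 15) = 490314. Paths through (5, 6): (paths (0, 0) → (5, 6)) × (paths (5, 6) → (15, 8)) = C(11, 5) · C(12, 10) = 462 · 66 = 30492. Avoidance count = 490314 − 30492 = 459822.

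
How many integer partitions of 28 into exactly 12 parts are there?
p(28, 12 parts) = 224

Partitions of n into exactly k parts are in bijection with partitions of n − k into at most k parts (subtract 1 from each part). So p(28, exactly 12) = p(16, parts ≤ 12). Computing via the recurrence p(m, j) = p(m, j−1) + p(m−j, j) gives 224.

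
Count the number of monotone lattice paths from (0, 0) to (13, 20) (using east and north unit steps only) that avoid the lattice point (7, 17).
Number of paths = 544093704

Total paths from (0, 0) to (13, 20): C(33, 13) = 573166440. Paths through (7, 17): (paths (0, 0) → (7, 17)) × (paths (7, 17) → (13, 20)) = C(24, 7) · C(9, 6) = 346104 · 84 = 29072736. Avoidance count = 573166440 − 29072736 = 544093704.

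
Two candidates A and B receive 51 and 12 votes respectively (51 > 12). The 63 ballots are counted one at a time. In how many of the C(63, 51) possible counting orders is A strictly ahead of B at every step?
Strict-lead orderings = 1651881800049

Total orderings of the 63 votes with 51 for A: C(63, 51) = 2668424446233. By the Bertrand ballot formula (Cycle Lemma / reflection principle), the number of orderings in which A is strictly ahead of B throughout is (p − q)/(p + q) · C(p + q, p) = (51 − 12)/(51 + 12) · 2668424446233 = 1651881800049.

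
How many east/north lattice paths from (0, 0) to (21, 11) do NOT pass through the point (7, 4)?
Number of paths = 90652080

Total paths from (0, 0) to (21, 11): C(32, 21) = 129024480. Paths through (7, 4): (paths (0, 0) → (7, 4)) × (paths (7, 4) → (21, 11)) = C(11, 7) · C(21, 14) = 330 · 116280 = 38372400. Avoidance count = 129024480 − 38372400 = 90652080.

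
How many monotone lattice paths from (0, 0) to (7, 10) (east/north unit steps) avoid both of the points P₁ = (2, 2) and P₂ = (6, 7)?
Number of paths = 7886

Inclusion–exclusion. Total paths: C(17, 7) = 19448. Through P₁: C(4, 2)·C(13, 5) = 7722. Through P₂: C(13, 6)·C(4, 1) = 6864. Since P₁ is strictly southwest of P₂, a monotone path through both must visit P₁ then P₂; paths through both = C(4, 2)·C(9, 4)·C(4, 1) = 3024. Avoid both = 19448 − 7722 − 6864 + 3024 = 7886.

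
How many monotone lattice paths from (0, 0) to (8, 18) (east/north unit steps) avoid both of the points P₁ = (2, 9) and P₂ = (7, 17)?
Number of paths = 736362

Inclusion–exclusion. Total paths: C(26, 8) = 1562275. Through P₁: C(11, 2)·C(15, 6) = 275275. Through P₂: C(24, 7)·C(2, 1) = 692208. Since P₁ is strictly southwest of P₂, a monotone path through both must visit P₁ then P₂; paths through both = C(11, 2)·C(13, 5)·C(2, 1) = 141570. Avoid both = 1562275 − 275275 − 692208 + 141570 = 736362.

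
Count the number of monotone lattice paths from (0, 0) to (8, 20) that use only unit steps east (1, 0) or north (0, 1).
Number of paths = 3108105

A monotone lattice path from (0, 0) to (8, 20) consists of 8 east steps and 20 north steps in some order, so it is determined by which 8 of the 28 steps are east. The count is C(28, 8) = 3108105.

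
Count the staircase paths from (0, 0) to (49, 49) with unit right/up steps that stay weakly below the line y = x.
C_49 = 509552245179617138054608572

These NE paths below the diagonal are counted by the Catalan number C_n = (1/(n + 1)) · C(2n, n). For n = 49: C_49 = (1/50) · C(98, 49) = 25477612258980856902730428600/50 = 509552245179617138054608572.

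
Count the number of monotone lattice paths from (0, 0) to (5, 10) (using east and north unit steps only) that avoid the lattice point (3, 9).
Number of paths = 2343

Total paths from (0, 0) to (5, 10): C(15, 5) = 3003. Paths through (3, 9): (paths (0, 0) → (3, 9)) × (paths (3, 9) → (5, 10)) = C(12, 3) · C(3, 2) = 220 · 3 = 660. Avoidance count = 3003 − 660 = 2343.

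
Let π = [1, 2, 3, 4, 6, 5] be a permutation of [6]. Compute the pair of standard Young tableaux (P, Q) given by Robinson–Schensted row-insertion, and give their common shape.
P = [1, 2, 3, 4, 5] / [6];  Q = [1, 2, 3, 4, 5] / [6];  common shape = (5, 1)

Row-insert the values π_1, π_2, … into P one at a time, bumping the leftmost entry strictly greater than the inserted value down to the next row. The recording tableau Q records, in position (i, j), the step at which that cell was added to P.
  Insert 1 (step 1): P = [1];  Q = [1]
  Insert 2 (step 2): P = [1, 2];  Q = [1, 2]
  Insert 3 (step 3): P = [1, 2, 3];  Q = [1, 2, 3]
  Insert 4 (step 4): P = [1, 2, 3, 4];  Q = [1, 2, 3, 4]
  Insert 6 (step 5): P = [1, 2, 3, 4, 6];  Q = [1, 2, 3, 4, 5]
  Insert 5 (step 6): P = [1, 2, 3, 4, 5] / [6];  Q = [1, 2, 3, 4, 5] / [6]
Final shape: (5, 1).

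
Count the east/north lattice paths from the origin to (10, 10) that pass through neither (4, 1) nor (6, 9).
Number of paths = 135831

Inclusion–exclusion. Total paths: C(20, 10) = 184756. Through P₁: C(5, 4)·C(15, 6) = 25025. Through P₂: C(15, 6)·C(5, 4) = 25025. Since P₁ is strictly southwest of P₂, a monotone path through both must visit P₁ then P₂; paths through both = C(5, 4)·C(10, 2)·C(5, 4) = 1125. Avoid both = 184756 − 25025 − 25025 + 1125 = 135831.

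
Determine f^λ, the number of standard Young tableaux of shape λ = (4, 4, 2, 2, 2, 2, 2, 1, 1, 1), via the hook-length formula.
# SYT of shape (4, 4, 2, 2, 2, 2, 2, 1, 1, 1) = 34819400

Hook-length formula: f^λ = n! / Π hook(c), product over all cells c of the Young diagram. For λ = (4, 4, 2, 2, 2, 2, 2, 1, 1, 1), n = 21 boxes. Hook lengths by row (left-to-right, top-to-bottom): [13, 9, 3, 2]; [12, 8, 2, 1]; [9, 5]; [8, 4]; [7, 3]; [6, 2]; [5, 1]; [3]; [2]; [1]. Product of hooks = 1467312537600. So f^λ = 21! / 1467312537600 = 51090942171709440000 / 1467312537600 = 34819400.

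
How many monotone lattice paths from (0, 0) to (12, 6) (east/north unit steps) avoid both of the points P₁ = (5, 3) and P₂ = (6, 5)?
Number of paths = 9786

Inclusion–exclusion. Total paths: C(18, 12) = 18564. Through P₁: C(8, 5)·C(10, 7) = 6720. Through P₂: C(11, 6)·C(7, 6) = 3234. Since P₁ is strictly southwest of P₂, a monotone path through both must visit P₁ then P₂; paths through both = C(8, 5)·C(3, 1)·C(7, 6) = 1176. Avoid both = 18564 − 6720 − 3234 + 1176 = 9786.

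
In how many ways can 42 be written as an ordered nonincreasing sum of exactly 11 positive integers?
p(42, 11 parts) = 4802

Partitions of n into exactly k parts are in bijection with partitions of n − k into at most k parts (subtract 1 from each part). So p(42, exactly 11) = p(31, parts ≤ 11). Computing via the recurrence p(m, j) = p(m, j−1) + p(m−j, j) gives 4802.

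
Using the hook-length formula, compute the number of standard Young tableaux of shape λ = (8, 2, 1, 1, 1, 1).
# SYT of shape (8, 2, 1, 1, 1, 1) = 8085

Hook-length formula: f^λ = n! / Π hook(c), product over all cells c of the Young diagram. For λ = (8, 2, 1, 1, 1, 1), n = 14 boxes. Hook lengths by row (left-to-right, top-to-bottom): [13, 8, 6, 5, 4, 3, 2, 1]; [6, 1]; [4]; [3]; [2]; [1]. Product of hooks = 10782720. So f^λ = 14! / 10782720 = 87178291200 / 10782720 = 8085.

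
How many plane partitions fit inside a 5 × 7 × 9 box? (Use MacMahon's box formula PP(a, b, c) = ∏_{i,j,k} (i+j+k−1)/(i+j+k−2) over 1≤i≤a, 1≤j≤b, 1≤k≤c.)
PP(5, 7, 9) = 2424984388825856

Evaluate the triple product over i = 1..5, j = 1..7, k = 1..9. The factors are (2/1) · (3/2) · (4/3) · (5/4) · (6/5) · (7/6) · (8/7) · (9/8) · … (315 factors total). The numerators and denominators telescope so the product is an integer; carrying out the multiplication exactly gives PP(5, 7, 9) = 2424984388825856.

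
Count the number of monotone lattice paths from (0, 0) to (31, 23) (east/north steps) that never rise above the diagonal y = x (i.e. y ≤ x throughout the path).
Number of paths = 305417807763705

By the reflection principle (André's argument), the number of monotone paths to (31, 23) with n ≤ m that never go above y = x is C(54, 31) − C(54, 32) = 1085929983159840 − 780512175396135 = 305417807763705.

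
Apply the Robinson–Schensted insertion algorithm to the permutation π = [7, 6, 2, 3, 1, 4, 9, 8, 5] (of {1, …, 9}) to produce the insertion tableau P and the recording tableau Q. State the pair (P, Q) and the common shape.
P = [1, 3, 4, 5] / [2, 8] / [6, 9] / [7];  Q = [1, 4, 6, 7] / [2, 8] / [3, 9] / [5];  common shape = (4, 2, 2, 1)

Row-insert the values π_1, π_2, … into P one at a time, bumping the leftmost entry strictly greater than the inserted value down to the next row. The recording tableau Q records, in position (i, j), the step at which that cell was added to P.
  Insert 7 (step 1): P = [7];  Q = [1]
  Insert 6 (step 2): P = [6] / [7];  Q = [1] / [2]
  Insert 2 (step 3): P = [2] / [6] / [7];  Q = [1] / [2] / [3]
  Insert 3 (step 4): P = [2, 3] / [6] / [7];  Q = [1, 4] / [2] / [3]
  Insert 1 (step 5): P = [1, 3] / [2] / [6] / [7];  Q = [1, 4] / [2] / [3] / [5]
  Insert 4 (step 6): P = [1, 3, 4] / [2] / [6] / [7];  Q = [1, 4, 6] / [2] / [3] / [5]
  Insert 9 (step 7): P = [1, 3, 4, 9] / [2] / [6] / [7];  Q = [1, 4, 6, 7] / [2] / [3] / [5]
  Insert 8 (step 8): P = [1, 3, 4, 8] / [2, 9] / [6] / [7];  Q = [1, 4, 6, 7] / [2, 8] / [3] / [5]
  Insert 5 (step 9): P = [1, 3, 4, 5] / [2, 8] / [6, 9] / [7];  Q = [1, 4, 6, 7] / [2, 8] / [3, 9] / [5]
Final shape: (4, 2, 2, 1).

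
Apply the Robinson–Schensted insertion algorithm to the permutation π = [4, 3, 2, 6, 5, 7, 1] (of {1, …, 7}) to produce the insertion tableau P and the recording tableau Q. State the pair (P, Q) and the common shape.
P = [1, 5, 7] / [2, 6] / [3] / [4];  Q = [1, 4, 6] / [2, 5] / [3] / [7];  common shape = (3, 2, 1, 1)

Row-insert the values π_1, π_2, … into P one at a time, bumping the leftmost entry strictly greater than the inserted value down to the next row. The recording tableau Q records, in position (i, j), the step at which that cell was added to P.
  Insert 4 (step 1): P = [4];  Q = [1]
  Insert 3 (step 2): P = [3] / [4];  Q = [1] / [2]
  Insert 2 (step 3): P = [2] / [3] / [4];  Q = [1] / [2] / [3]
  Insert 6 (step 4): P = [2, 6] / [3] / [4];  Q = [1, 4] / [2] / [3]
  Insert 5 (step 5): P = [2, 5] / [3, 6] / [4];  Q = [1, 4] / [2, 5] / [3]
  Insert 7 (step 6): P = [2, 5, 7] / [3, 6] / [4];  Q = [1, 4, 6] / [2, 5] / [3]
  Insert 1 (step 7): P = [1, 5, 7] / [2, 6] / [3] / [4];  Q = [1, 4, 6] / [2, 5] / [3] / [7]
Final shape: (3, 2, 1, 1).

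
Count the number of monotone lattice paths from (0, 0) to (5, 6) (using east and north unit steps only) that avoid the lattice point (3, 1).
Number of paths = 378

Total paths from (0, 0) to (5, 6): C(11, 5) = 462. Paths through (3, 1): (paths (0, 0) → (3, 1)) × (paths (3, 1) → (5, 6)) = C(4, 3) · C(7, 2) = 4 · 21 = 84. Avoidance count = 462 − 84 = 378.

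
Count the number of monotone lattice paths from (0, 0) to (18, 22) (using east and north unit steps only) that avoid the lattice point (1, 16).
Number of paths = 113378545701

Total paths from (0, 0) to (18, 22): C(40, 18) = 113380261800. Paths through (1, 16): (paths (0, 0) → (1, 16)) × (paths (1, 16) → (18, 22)) = C(17, 1) · C(23, 17) = 17 · 100947 = 1716099. Avoidance count = 113380261800 − 1716099 = 113378545701.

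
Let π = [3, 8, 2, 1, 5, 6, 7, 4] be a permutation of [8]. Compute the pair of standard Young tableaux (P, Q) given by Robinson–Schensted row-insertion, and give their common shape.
P = [1, 4, 6, 7] / [2, 5] / [3, 8];  Q = [1, 2, 6, 7] / [3, 5] / [4, 8];  common shape = (4, 2, 2)

Row-insert the values π_1, π_2, … into P one at a time, bumping the leftmost entry strictly greater than the inserted value down to the next row. The recording tableau Q records, in position (i, j), the step at which that cell was added to P.
  Insert 3 (step 1): P = [3];  Q = [1]
  Insert 8 (step 2): P = [3, 8];  Q = [1, 2]
  Insert 2 (step 3): P = [2, 8] / [3];  Q = [1, 2] / [3]
  Insert 1 (step 4): P = [1, 8] / [2] / [3];  Q = [1, 2] / [3] / [4]
  Insert 5 (step 5): P = [1, 5] / [2, 8] / [3];  Q = [1, 2] / [3, 5] / [4]
  Insert 6 (step 6): P = [1, 5, 6] / [2, 8] / [3];  Q = [1, 2, 6] / [3, 5] / [4]
  Insert 7 (step 7): P = [1, 5, 6, 7] / [2, 8] / [3];  Q = [1, 2, 6, 7] / [3, 5] / [4]
  Insert 4 (step 8): P = [1, 4, 6, 7] / [2, 5] / [3, 8];  Q = [1, 2, 6, 7] / [3, 5] / [4, 8]
Final shape: (4, 2, 2).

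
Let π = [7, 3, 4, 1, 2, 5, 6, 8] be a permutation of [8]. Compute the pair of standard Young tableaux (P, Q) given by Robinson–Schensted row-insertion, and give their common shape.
P = [1, 2, 5, 6, 8] / [3, 4] / [7];  Q = [1, 3, 6, 7, 8] / [2, 5] / [4];  common shape = (5, 2, 1)

Row-insert the values π_1, π_2, … into P one at a time, bumping the leftmost entry strictly greater than the inserted value down to the next row. The recording tableau Q records, in position (i, j), the step at which that cell was added to P.
  Insert 7 (step 1): P = [7];  Q = [1]
  Insert 3 (step 2): P = [3] / [7];  Q = [1] / [2]
  Insert 4 (step 3): P = [3, 4] / [7];  Q = [1, 3] / [2]
  Insert 1 (step 4): P = [1, 4] / [3] / [7];  Q = [1, 3] / [2] / [4]
  Insert 2 (step 5): P = [1, 2] / [3, 4] / [7];  Q = [1, 3] / [2, 5] / [4]
  Insert 5 (step 6): P = [1, 2, 5] / [3, 4] / [7];  Q = [1, 3, 6] / [2, 5] / [4]
  Insert 6 (step 7): P = [1, 2, 5, 6] / [3, 4] / [7];  Q = [1, 3, 6, 7] / [2, 5] / [4]
  Insert 8 (step 8): P = [1, 2, 5, 6, 8] / [3, 4] / [7];  Q = [1, 3, 6, 7, 8] / [2, 5] / [4]
Final shape: (5, 2, 1).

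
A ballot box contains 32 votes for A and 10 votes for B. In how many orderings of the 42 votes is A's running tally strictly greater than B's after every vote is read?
Strict-lead orderings = 770755843

Total orderings of the 42 votes with 32 for A: C(42, 32) = 1471442973. By the Bertrand ballot formula (Cycle Lemma / reflection principle), the number of orderings in which A is strictly ahead of B throughout is (p − q)/(p + q) · C(p + q, p) = (32 − 10)/(32 + 10) · 1471442973 = 770755843.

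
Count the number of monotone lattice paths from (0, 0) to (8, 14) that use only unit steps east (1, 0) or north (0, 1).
Number of paths = 319770

A monotone lattice path from (0, 0) to (8, 14) consists of 8 east steps and 14 north steps in some order, so it is determined by which 8 of the 22 steps are east. The count is C(22, 8) = 319770.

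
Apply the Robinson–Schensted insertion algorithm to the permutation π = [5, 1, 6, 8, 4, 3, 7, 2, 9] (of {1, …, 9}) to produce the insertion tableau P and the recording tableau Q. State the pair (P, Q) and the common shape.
P = [1, 2, 7, 9] / [3, 6, 8] / [4] / [5];  Q = [1, 3, 4, 9] / [2, 5, 7] / [6] / [8];  common shape = (4, 3, 1, 1)

Row-insert the values π_1, π_2, … into P one at a time, bumping the leftmost entry strictly greater than the inserted value down to the next row. The recording tableau Q records, in position (i, j), the step at which that cell was added to P.
  Insert 5 (step 1): P = [5];  Q = [1]
  Insert 1 (step 2): P = [1] / [5];  Q = [1] / [2]
  Insert 6 (step 3): P = [1, 6] / [5];  Q = [1, 3] / [2]
  Insert 8 (step 4): P = [1, 6, 8] / [5];  Q = [1, 3, 4] / [2]
  Insert 4 (step 5): P = [1, 4, 8] / [5, 6];  Q = [1, 3, 4] / [2, 5]
  Insert 3 (step 6): P = [1, 3, 8] / [4, 6] / [5];  Q = [1, 3, 4] / [2, 5] / [6]
  Insert 7 (step 7): P = [1, 3, 7] / [4, 6, 8] / [5];  Q = [1, 3, 4] / [2, 5, 7] / [6]
  Insert 2 (step 8): P = [1, 2, 7] / [3, 6, 8] / [4] / [5];  Q = [1, 3, 4] / [2, 5, 7] / [6] / [8]
  Insert 9 (step 9): P = [1, 2, 7, 9] / [3, 6, 8] / [4] / [5];  Q = [1, 3, 4, 9] / [2, 5, 7] / [6] / [8]
Final shape: (4, 3, 1, 1).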